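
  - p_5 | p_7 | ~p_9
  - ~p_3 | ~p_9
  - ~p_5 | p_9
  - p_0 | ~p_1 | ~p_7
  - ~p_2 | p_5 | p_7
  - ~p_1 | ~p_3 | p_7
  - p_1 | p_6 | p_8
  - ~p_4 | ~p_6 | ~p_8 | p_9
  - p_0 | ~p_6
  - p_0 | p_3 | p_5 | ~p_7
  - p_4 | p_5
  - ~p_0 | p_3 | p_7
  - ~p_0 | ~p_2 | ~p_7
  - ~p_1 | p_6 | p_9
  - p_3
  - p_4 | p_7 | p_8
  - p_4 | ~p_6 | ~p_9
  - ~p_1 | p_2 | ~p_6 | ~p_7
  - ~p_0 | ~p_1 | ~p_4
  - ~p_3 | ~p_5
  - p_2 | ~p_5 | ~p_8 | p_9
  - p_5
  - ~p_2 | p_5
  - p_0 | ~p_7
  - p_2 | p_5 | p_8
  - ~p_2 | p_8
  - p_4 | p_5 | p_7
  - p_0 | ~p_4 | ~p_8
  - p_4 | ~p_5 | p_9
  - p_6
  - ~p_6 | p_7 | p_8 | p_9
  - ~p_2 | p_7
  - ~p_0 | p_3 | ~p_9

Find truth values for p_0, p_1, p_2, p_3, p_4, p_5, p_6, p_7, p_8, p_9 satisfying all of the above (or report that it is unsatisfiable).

No satisfying assignment exists.

Case p_3 = True:
  (~p_3 | ~p_9) forces p_9 = False.
  (~p_5 | p_9) forces p_5 = False.
  Clause (p_5) is falsified — contradiction.
Case p_3 = False:
  Clause (p_3) is falsified — contradiction.
Both cases fail, so the formula is unsatisfiable.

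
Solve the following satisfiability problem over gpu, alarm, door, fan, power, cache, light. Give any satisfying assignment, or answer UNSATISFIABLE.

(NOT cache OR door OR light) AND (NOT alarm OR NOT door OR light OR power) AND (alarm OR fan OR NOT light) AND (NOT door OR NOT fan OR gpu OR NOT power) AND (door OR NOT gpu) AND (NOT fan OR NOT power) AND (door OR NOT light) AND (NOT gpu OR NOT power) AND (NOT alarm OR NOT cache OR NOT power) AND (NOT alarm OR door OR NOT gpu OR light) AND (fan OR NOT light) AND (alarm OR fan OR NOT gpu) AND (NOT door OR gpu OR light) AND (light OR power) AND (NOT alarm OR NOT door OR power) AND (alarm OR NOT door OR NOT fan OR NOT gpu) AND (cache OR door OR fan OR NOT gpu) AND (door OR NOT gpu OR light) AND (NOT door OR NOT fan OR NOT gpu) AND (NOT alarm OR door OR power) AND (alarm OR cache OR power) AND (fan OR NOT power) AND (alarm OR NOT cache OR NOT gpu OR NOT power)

Try gpu = True:
  (door OR NOT gpu) forces door = True.
  (NOT gpu OR NOT power) forces power = False.
  (light OR power) forces light = True.
  (fan OR NOT light) forces fan = True.
  clause (NOT door OR NOT fan OR NOT gpu) is falsified — backtrack.
So gpu = False.
Set alarm = False.
Set door = True.
  then (NOT door OR gpu OR light) forces light = True.
  then (alarm OR fan OR NOT light) forces fan = True.
  then (NOT door OR NOT fan OR gpu OR NOT power) forces power = False.
  then (alarm OR cache OR power) forces cache = True.
All clauses satisfied.

gpu=F, alarm=F, door=T, fan=T, power=F, cache=T, light=T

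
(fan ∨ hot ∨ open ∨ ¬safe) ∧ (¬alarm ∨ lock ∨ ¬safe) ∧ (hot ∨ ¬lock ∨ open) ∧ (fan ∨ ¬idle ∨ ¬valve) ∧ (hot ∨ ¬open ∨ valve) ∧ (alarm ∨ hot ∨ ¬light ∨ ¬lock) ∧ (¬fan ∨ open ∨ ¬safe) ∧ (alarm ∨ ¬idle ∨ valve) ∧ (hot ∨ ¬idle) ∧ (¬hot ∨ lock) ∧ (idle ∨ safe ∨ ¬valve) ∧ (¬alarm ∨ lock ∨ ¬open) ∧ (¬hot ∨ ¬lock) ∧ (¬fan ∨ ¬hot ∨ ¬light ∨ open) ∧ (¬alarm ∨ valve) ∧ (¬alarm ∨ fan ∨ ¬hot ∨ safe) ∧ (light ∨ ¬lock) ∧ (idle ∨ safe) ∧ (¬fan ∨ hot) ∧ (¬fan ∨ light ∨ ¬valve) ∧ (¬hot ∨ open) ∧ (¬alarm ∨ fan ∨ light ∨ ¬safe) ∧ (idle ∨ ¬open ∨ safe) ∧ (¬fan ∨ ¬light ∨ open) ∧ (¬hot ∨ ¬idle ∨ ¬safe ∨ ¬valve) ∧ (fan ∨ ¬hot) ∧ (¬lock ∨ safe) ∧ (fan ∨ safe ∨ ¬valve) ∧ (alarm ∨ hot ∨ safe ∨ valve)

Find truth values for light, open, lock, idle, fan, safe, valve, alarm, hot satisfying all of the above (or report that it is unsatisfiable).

Set light = True.
Set open = True.
Set lock = False.
  then (¬hot ∨ lock) forces hot = False.
  then (¬alarm ∨ lock ∨ ¬open) forces alarm = False.
  then (¬fan ∨ hot) forces fan = False.
  then (hot ∨ ¬open ∨ valve) forces valve = True.
  then (hot ∨ ¬idle) forces idle = False.
  then (idle ∨ safe ∨ ¬valve) forces safe = True.
All clauses satisfied.

light = True, open = True, lock = False, idle = False, fan = False, safe = True, valve = True, alarm = False, hot = False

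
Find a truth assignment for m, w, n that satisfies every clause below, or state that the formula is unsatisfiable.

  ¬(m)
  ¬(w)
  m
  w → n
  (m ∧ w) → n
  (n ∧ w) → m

Case m = True:
  Clause (¬m) is falsified — contradiction.
Case m = False:
  Clause (m) is falsified — contradiction.
Both cases fail, so the formula is unsatisfiable.

Unsatisfiable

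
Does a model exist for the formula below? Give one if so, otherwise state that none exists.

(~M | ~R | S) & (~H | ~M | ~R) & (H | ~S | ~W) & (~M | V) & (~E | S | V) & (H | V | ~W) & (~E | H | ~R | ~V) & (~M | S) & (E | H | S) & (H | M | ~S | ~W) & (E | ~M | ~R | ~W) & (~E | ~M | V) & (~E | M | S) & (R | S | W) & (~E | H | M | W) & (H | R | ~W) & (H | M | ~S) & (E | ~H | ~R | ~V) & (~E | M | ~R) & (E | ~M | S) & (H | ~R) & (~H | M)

Set H = True.
  then (~H | M) forces M = True.
  then (~H | ~M | ~R) forces R = False.
  then (~M | V) forces V = True.
  then (~M | S) forces S = True.
Set E = True.
Set W = True.
All clauses satisfied.

H = True, E = True, W = True, M = True, V = True, S = True, R = False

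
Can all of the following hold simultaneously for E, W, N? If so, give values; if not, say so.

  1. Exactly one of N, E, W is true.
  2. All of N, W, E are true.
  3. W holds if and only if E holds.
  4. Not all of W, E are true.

UNSATISFIABLE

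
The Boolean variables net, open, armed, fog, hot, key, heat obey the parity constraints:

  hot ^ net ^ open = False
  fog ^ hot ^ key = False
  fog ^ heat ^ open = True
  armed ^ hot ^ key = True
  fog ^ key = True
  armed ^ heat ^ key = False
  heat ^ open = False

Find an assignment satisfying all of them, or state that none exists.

net = True, open = False, armed = False, fog = True, hot = True, key = False, heat = False

hot ^ net ^ open = T ^ T ^ F = False ✓
fog ^ hot ^ key = T ^ T ^ F = False ✓
fog ^ heat ^ open = T ^ F ^ F = True ✓
armed ^ hot ^ key = F ^ T ^ F = True ✓
fog ^ key = T ^ F = True ✓
armed ^ heat ^ key = F ^ F ^ F = False ✓
heat ^ open = F ^ F = False ✓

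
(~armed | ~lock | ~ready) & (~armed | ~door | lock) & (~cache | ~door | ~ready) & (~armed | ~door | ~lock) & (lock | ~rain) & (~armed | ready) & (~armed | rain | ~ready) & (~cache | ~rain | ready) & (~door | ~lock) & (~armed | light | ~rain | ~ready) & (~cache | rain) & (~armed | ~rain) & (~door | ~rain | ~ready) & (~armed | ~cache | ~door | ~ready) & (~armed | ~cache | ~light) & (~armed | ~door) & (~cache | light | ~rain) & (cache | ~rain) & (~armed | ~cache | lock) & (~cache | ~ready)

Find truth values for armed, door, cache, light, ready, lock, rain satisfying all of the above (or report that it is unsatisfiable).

Try armed = True:
  (~armed | ready) forces ready = True.
  (~armed | ~lock | ~ready) forces lock = False.
  (~armed | ~door | lock) forces door = False.
  (lock | ~rain) forces rain = False.
  clause (~armed | rain | ~ready) is falsified — backtrack.
So armed = False.
Set door = False.
Set cache = False.
  then (cache | ~rain) forces rain = False.
Set light = False.
Set ready = True.
Set lock = False.
All clauses satisfied.

armed: False; door: False; cache: False; light: False; ready: True; lock: False; rain: False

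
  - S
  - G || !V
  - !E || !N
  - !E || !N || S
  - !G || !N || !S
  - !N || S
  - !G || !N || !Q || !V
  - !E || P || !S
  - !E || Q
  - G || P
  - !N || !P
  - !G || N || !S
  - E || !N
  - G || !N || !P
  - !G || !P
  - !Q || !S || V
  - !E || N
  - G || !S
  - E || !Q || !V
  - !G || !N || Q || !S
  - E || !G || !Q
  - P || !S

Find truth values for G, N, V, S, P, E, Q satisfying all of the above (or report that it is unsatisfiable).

Case S = True:
  (G || !S) forces G = True.
  (!G || !N || !S) forces N = False.
  Clause (!G || N || !S) is falsified — contradiction.
Case S = False:
  Clause (S) is falsified — contradiction.
Both cases fail, so the formula is unsatisfiable.

Unsatisfiable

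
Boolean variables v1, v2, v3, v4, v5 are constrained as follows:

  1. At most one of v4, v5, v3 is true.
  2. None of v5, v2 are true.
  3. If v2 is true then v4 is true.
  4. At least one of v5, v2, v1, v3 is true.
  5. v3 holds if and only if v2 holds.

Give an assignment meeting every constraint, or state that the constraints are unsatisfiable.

v1 = True, v2 = False, v3 = False, v4 = False, v5 = False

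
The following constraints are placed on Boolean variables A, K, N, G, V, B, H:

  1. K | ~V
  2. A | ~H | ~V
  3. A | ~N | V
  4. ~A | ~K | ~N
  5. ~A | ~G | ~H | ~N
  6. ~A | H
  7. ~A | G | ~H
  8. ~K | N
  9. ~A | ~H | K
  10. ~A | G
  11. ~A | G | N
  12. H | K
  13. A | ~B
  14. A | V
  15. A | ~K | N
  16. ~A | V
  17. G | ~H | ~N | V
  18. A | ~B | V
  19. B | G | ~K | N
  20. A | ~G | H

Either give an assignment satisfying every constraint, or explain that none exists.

Try A = True:
  (~A | H) forces H = True.
  (~A | G | ~H) forces G = True.
  (~A | ~G | ~H | ~N) forces N = False.
  (~K | N) forces K = False.
  clause (~A | ~H | K) is falsified — backtrack.
So A = False.
  then (A | ~B) forces B = False.
  then (A | V) forces V = True.
  then (K | ~V) forces K = True.
  then (A | ~H | ~V) forces H = False.
  then (~K | N) forces N = True.
  then (A | ~G | H) forces G = False.
All clauses satisfied.

A = False; K = True; N = True; G = False; V = True; B = False; H = False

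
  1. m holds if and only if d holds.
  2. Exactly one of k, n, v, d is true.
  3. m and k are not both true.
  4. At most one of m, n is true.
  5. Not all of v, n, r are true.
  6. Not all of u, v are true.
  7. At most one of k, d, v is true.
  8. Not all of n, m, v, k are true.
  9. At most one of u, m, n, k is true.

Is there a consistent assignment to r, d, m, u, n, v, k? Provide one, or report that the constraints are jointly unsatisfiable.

r=F, d=F, m=F, u=F, n=F, v=F, k=T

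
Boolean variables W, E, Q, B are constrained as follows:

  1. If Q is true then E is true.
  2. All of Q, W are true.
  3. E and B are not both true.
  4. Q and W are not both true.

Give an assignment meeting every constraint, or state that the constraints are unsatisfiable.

UNSATISFIABLE

Case W = True:
  (2) forces Q = True.
  Constraint (4) is violated (Q=T, W=T) — contradiction.
Case W = False:
  Constraint (2) is violated (W=F) — contradiction.
Both cases fail — unsatisfiable.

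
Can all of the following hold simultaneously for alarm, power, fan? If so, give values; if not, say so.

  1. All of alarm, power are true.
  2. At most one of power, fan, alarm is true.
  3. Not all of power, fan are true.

Case alarm = True:
  (1) forces power = True.
  Constraint (2) is violated (power=T, alarm=T) — contradiction.
Case alarm = False:
  Constraint (1) is violated (alarm=F) — contradiction.
Both cases fail — unsatisfiable.

No satisfying assignment exists.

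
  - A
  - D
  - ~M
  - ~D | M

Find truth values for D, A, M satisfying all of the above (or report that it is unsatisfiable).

No satisfying assignment exists.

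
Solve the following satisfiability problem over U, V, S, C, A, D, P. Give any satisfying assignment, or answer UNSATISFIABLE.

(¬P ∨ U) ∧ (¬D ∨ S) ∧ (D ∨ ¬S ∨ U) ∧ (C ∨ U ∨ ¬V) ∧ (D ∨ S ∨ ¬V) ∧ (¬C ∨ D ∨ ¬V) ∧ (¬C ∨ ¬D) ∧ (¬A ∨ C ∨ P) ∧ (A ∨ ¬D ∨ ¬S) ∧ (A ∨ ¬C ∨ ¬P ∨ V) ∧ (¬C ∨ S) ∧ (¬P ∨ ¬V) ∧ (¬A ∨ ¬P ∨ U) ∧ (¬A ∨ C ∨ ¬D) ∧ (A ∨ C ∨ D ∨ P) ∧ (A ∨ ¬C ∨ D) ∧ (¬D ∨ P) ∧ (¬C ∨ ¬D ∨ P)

Set U = True.
Set V = False.
Set S = True.
Set C = False.
Set A = False.
  then (A ∨ ¬D ∨ ¬S) forces D = False.
  then (A ∨ C ∨ D ∨ P) forces P = True.
All clauses satisfied.

U = True, V = False, S = True, C = False, A = False, D = False, P = True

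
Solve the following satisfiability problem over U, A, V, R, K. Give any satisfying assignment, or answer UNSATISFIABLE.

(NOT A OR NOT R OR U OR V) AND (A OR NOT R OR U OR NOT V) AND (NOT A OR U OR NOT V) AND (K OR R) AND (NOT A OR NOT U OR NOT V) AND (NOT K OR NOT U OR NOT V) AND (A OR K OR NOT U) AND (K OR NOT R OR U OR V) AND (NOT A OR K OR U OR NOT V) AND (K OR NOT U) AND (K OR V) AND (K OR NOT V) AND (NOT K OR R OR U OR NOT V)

U: False, A: False, V: False, R: False, K: True

Set U = False.
Set A = False.
Try V = True:
  (A OR NOT R OR U OR NOT V) forces R = False.
  (K OR R) forces K = True.
  clause (NOT K OR R OR U OR NOT V) is falsified — backtrack.
So V = False.
  then (K OR V) forces K = True.
Set R = False.
All clauses satisfied.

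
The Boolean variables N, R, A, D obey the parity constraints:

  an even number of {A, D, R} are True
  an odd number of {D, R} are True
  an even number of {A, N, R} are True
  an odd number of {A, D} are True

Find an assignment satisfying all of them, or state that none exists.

N: False; R: True; A: True; D: False

{A, D, R}: 2 true → even ✓
{D, R}: 1 true → odd ✓
{A, N, R}: 2 true → even ✓
{A, D}: 1 true → odd ✓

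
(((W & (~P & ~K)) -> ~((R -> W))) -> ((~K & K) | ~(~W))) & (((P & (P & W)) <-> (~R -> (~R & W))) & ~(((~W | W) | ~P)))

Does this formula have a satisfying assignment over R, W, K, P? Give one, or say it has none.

The conjunct ~(((~W | W) | ~P)) is unsatisfiable on its own:
  W=F, P=F: evaluates to False.
  W=F, P=T: evaluates to False.
  W=T, P=F: evaluates to False.
  W=T, P=T: evaluates to False.
So the whole conjunction is unsatisfiable.

No satisfying assignment exists.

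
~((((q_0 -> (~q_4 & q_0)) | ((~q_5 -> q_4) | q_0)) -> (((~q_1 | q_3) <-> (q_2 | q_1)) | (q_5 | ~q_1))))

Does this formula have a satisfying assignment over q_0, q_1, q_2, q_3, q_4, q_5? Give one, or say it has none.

q_0 = True; q_1 = True; q_2 = True; q_3 = False; q_4 = True; q_5 = False

  ~((((q_0 -> (~q_4 & q_0)) | ((~q_5 -> q_4) | q_0)) -> (((~q_1 | q_3) <-> (q_2 | q_1)) | (q_5 | ~q_1)))) = True
    ((q_0 -> (~q_4 & q_0)) | ((~q_5 -> q_4) | q_0)) -> (((~q_1 | q_3) <-> (q_2 | q_1)) | (q_5 | ~q_1)) = False
      (q_0 -> (~q_4 & q_0)) | ((~q_5 -> q_4) | q_0) = True
        q_0 -> (~q_4 & q_0) = False
          ~q_4 & q_0 = False
            ~q_4 = False
        (~q_5 -> q_4) | q_0 = True
          ~q_5 -> q_4 = True
            ~q_5 = True
      ((~q_1 | q_3) <-> (q_2 | q_1)) | (q_5 | ~q_1) = False
        (~q_1 | q_3) <-> (q_2 | q_1) = False
          ~q_1 | q_3 = False
            ~q_1 = False
          q_2 | q_1 = True
        q_5 | ~q_1 = False
          ~q_1 = False
The formula evaluates to True.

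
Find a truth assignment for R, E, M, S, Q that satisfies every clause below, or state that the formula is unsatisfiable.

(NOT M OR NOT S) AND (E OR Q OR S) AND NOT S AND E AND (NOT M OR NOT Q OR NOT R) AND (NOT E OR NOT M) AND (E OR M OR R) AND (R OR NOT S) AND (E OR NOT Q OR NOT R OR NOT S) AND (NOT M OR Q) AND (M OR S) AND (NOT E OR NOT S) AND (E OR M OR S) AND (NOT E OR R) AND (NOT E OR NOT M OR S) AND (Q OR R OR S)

Case E = True:
  (NOT S) forces S = False.
  (NOT E OR NOT M) forces M = False.
  Clause (M OR S) is falsified — contradiction.
Case E = False:
  Clause (E) is falsified — contradiction.
Both cases fail, so the formula is unsatisfiable.

Unsatisfiable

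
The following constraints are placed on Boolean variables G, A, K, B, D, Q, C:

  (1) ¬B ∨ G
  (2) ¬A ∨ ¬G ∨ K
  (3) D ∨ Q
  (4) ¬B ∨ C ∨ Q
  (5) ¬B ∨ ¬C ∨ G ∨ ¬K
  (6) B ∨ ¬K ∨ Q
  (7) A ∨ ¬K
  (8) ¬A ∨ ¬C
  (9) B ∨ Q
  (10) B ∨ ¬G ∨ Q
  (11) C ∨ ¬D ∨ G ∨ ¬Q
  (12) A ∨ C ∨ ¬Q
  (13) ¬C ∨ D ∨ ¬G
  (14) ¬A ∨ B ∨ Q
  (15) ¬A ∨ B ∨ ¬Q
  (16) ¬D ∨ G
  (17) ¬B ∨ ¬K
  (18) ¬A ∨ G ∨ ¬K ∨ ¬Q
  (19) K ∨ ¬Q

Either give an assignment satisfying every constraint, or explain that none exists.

Try G = False:
  (¬B ∨ G) forces B = False.
  (B ∨ Q) forces Q = True.
  (¬A ∨ B ∨ ¬Q) forces A = False.
  (A ∨ ¬K) forces K = False.
  clause (K ∨ ¬Q) is falsified — backtrack.
So G = True.
Set A = False.
  then (A ∨ ¬K) forces K = False.
  then (K ∨ ¬Q) forces Q = False.
  then (D ∨ Q) forces D = True.
  then (B ∨ Q) forces B = True.
  then (¬B ∨ C ∨ Q) forces C = True.
All clauses satisfied.

G: True; A: False; K: False; B: True; D: True; Q: False; C: True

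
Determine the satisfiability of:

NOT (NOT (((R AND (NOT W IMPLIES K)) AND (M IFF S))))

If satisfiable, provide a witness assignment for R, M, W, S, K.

R = True, M = True, W = True, S = True, K = True

  NOT (NOT (((R AND (NOT W IMPLIES K)) AND (M IFF S)))) = True
    NOT (((R AND (NOT W IMPLIES K)) AND (M IFF S))) = False
      (R AND (NOT W IMPLIES K)) AND (M IFF S) = True
        R AND (NOT W IMPLIES K) = True
          NOT W IMPLIES K = True
            NOT W = False
        M IFF S = True
The formula evaluates to True.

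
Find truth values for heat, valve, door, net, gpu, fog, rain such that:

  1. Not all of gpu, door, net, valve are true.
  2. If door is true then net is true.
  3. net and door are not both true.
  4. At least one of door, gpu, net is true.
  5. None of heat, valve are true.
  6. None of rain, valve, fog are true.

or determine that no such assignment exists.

heat = False; valve = False; door = False; net = True; gpu = True; fog = False; rain = False

  (1) {gpu, door, net, valve}: 2/4 true — not all ✓
  (2) door=F ⇒ net: vacuous ✓
  (3) net=T, door=F — not both ✓
  (4) {door, gpu, net}: 2 true — at least one ✓
  (5) {heat, valve}: 0 true — none ✓
  (6) {rain, valve, fog}: 0 true — none ✓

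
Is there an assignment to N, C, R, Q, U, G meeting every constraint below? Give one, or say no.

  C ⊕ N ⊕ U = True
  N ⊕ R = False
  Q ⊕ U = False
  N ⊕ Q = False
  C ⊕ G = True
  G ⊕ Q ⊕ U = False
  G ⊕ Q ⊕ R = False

N = False; C = True; R = False; Q = False; U = False; G = False

C ⊕ N ⊕ U = T ⊕ F ⊕ F = True ✓
N ⊕ R = F ⊕ F = False ✓
Q ⊕ U = F ⊕ F = False ✓
N ⊕ Q = F ⊕ F = False ✓
C ⊕ G = T ⊕ F = True ✓
G ⊕ Q ⊕ U = F ⊕ F ⊕ F = False ✓
G ⊕ Q ⊕ R = F ⊕ F ⊕ F = False ✓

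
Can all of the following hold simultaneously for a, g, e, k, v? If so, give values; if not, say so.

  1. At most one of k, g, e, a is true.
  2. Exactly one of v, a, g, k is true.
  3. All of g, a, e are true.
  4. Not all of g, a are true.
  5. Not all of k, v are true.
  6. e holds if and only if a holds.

Case a = True:
  (1) with a=T forces k = False.
  (1) with a=T forces g = False.
  Constraint (3) is violated (g=F) — contradiction.
Case a = False:
  Constraint (3) is violated (a=F) — contradiction.
Both cases fail — unsatisfiable.

The formula is unsatisfiable.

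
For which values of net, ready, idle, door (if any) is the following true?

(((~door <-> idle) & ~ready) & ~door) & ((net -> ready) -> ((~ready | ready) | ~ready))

net: False, ready: False, idle: True, door: False

  ((~door <-> idle) & ~ready) & ~door = True
    (~door <-> idle) & ~ready = True
      ~door <-> idle = True
        ~door = True
      ~ready = True
    ~door = True
  (net -> ready) -> ((~ready | ready) | ~ready) = True
    net -> ready = True
    (~ready | ready) | ~ready = True
      ~ready | ready = True
        ~ready = True
      ~ready = True
Both conjuncts True, so the formula holds.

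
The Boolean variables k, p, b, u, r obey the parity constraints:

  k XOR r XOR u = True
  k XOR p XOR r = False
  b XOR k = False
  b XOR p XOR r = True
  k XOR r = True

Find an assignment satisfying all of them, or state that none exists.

The formula is unsatisfiable.

Adding constraints 2, 3, 4 mod 2: every variable appears an even number of times on the left, so the left side is 0.
But the right sides sum to 1 (mod 2). 0 ≠ 1 — the system is inconsistent.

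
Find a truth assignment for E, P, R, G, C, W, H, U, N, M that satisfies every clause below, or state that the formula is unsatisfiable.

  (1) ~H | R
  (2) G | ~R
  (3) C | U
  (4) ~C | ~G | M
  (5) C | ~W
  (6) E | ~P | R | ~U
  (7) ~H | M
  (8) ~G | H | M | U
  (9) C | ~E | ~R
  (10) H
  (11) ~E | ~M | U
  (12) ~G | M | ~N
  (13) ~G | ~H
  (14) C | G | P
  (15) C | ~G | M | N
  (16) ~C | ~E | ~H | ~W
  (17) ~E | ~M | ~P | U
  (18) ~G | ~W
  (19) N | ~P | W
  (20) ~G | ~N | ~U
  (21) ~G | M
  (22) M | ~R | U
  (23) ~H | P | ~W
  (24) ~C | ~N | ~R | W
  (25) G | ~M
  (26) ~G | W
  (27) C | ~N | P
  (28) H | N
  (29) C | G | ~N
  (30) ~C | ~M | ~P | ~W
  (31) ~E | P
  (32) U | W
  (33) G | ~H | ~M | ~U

The formula is unsatisfiable.

Case H = True:
  (~H | R) forces R = True.
  (G | ~R) forces G = True.
  Clause (~G | ~H) is falsified — contradiction.
Case H = False:
  Clause (H) is falsified — contradiction.
Both cases fail, so the formula is unsatisfiable.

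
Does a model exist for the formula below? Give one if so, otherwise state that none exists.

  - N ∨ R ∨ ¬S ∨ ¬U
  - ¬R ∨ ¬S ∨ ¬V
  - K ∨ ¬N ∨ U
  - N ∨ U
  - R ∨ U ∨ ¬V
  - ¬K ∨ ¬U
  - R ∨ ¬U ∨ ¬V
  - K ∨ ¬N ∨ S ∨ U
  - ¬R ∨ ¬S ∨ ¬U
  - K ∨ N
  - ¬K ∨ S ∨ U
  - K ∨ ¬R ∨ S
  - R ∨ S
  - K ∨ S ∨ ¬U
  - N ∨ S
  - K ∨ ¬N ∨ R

U=F, R=T, N=T, V=F, K=T, S=T

Try U = True:
  (¬K ∨ ¬U) forces K = False.
  (K ∨ N) forces N = True.
  (K ∨ S ∨ ¬U) forces S = True.
  (¬R ∨ ¬S ∨ ¬U) forces R = False.
  clause (K ∨ ¬N ∨ R) is falsified — backtrack.
So U = False.
  then (N ∨ U) forces N = True.
  then (K ∨ ¬N ∨ U) forces K = True.
  then (¬K ∨ S ∨ U) forces S = True.
Set R = True.
  then (¬R ∨ ¬S ∨ ¬V) forces V = False.
All clauses satisfied.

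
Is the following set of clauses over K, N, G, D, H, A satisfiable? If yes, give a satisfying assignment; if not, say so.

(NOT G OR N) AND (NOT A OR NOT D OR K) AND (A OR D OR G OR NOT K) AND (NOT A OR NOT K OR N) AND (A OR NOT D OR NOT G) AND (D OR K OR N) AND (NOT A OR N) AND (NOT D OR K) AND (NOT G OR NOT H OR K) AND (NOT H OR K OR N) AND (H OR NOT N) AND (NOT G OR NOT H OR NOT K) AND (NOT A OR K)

K: True; N: False; G: False; D: True; H: True; A: False

Set K = True.
Set N = False.
  then (NOT G OR N) forces G = False.
  then (NOT A OR NOT K OR N) forces A = False.
  then (A OR D OR G OR NOT K) forces D = True.
Set H = True.
All clauses satisfied.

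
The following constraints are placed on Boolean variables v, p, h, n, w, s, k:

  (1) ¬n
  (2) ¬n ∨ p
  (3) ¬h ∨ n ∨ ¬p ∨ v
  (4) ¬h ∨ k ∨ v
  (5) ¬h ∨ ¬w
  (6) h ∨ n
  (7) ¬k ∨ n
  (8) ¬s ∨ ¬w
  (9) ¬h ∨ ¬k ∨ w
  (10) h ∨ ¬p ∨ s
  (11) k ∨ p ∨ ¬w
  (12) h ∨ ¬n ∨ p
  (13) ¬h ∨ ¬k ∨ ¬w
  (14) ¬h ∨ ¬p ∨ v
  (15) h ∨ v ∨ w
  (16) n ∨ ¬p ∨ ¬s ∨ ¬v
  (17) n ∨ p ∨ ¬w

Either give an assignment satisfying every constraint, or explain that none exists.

v = True; p = True; h = True; n = False; w = False; s = False; k = False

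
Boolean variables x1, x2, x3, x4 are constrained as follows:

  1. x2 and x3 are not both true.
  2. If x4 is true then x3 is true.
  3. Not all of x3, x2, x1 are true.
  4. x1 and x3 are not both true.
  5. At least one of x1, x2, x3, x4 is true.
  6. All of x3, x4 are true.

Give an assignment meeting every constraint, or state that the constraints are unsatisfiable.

x1: False; x2: False; x3: True; x4: True

  (1) x2=F, x3=T — not both ✓
  (2) x4=T ⇒ x3: T ✓
  (3) {x3, x2, x1}: 1/3 true — not all ✓
  (4) x1=F, x3=T — not both ✓
  (5) {x1, x2, x3, x4}: 2 true — at least one ✓
  (6) {x3, x4}: all 2 true ✓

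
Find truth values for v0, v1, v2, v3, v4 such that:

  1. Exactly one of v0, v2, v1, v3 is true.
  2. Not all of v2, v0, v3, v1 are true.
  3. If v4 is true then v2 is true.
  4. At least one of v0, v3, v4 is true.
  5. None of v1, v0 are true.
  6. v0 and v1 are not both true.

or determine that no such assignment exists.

v0: False, v1: False, v2: False, v3: True, v4: False

  (1) {v0, v2, v1, v3}: 1 true — exactly one ✓
  (2) {v2, v0, v3, v1}: 1/4 true — not all ✓
  (3) v4=F ⇒ v2: vacuous ✓
  (4) {v0, v3, v4}: 1 true — at least one ✓
  (5) {v1, v0}: 0 true — none ✓
  (6) v0=F, v1=F — not both ✓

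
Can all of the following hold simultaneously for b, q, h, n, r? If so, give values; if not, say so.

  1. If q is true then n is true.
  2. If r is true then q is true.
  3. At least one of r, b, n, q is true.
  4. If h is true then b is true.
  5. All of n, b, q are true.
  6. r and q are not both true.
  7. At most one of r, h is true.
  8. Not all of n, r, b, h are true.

b: True, q: True, h: False, n: True, r: False

  (1) q=T ⇒ n: T ✓
  (2) r=F ⇒ q: vacuous ✓
  (3) {r, b, n, q}: 3 true — at least one ✓
  (4) h=F ⇒ b: vacuous ✓
  (5) {n, b, q}: all 3 true ✓
  (6) r=F, q=T — not both ✓
  (7) {r, h}: 0 true — at most one ✓
  (8) {n, r, b, h}: 2/4 true — not all ✓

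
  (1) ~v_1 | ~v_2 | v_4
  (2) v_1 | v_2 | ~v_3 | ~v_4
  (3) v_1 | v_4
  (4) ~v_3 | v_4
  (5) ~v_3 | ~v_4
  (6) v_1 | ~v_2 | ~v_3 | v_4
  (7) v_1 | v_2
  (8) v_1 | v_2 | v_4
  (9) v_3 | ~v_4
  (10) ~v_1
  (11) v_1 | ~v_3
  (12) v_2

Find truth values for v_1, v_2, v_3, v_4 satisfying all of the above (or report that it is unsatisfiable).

Unsatisfiable — no assignment works.

Case v_1 = True:
  Clause (~v_1) is falsified — contradiction.
Case v_1 = False:
  (v_1 | v_4) forces v_4 = True.
  (~v_3 | ~v_4) forces v_3 = False.
  Clause (v_3 | ~v_4) is falsified — contradiction.
Both cases fail, so the formula is unsatisfiable.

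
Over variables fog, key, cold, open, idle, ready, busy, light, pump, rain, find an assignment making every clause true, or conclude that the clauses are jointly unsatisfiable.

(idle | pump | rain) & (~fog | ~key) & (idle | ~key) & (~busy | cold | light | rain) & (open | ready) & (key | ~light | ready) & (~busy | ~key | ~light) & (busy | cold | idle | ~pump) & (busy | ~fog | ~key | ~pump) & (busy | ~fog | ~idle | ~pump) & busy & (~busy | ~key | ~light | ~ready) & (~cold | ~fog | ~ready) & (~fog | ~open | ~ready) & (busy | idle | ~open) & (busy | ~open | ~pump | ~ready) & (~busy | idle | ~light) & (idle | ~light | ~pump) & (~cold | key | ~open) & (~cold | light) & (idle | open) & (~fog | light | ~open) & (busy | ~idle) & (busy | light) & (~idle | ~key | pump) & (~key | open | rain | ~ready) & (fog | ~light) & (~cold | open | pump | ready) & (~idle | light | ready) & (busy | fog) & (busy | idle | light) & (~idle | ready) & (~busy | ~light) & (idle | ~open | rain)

Unit clause (busy) forces busy = True.
In (~busy | ~light) only ~light is left, so light = False.
In (~cold | light) only ~cold is left, so cold = False.
In (~busy | cold | light | rain) only rain is left, so rain = True.
Set fog = False.
Set key = False.
Set open = False.
  then (open | ready) forces ready = True.
  then (idle | open) forces idle = True.
Set pump = False.
All clauses satisfied.

fog=F, key=F, cold=F, open=F, idle=T, ready=T, busy=T, light=F, pump=F, rain=T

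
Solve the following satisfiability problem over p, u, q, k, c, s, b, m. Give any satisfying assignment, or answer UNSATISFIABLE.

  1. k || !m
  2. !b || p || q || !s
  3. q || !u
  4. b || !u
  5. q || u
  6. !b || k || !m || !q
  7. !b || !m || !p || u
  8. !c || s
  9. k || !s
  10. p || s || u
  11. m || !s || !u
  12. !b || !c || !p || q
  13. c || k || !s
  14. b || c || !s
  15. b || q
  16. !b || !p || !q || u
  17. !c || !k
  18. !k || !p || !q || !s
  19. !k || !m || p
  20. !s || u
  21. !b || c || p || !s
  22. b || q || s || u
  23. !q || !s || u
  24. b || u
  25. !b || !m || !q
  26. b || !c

Set p = False.
Try u = False:
  (q || u) forces q = True.
  (p || s || u) forces s = True.
  clause (!s || u) is falsified — backtrack.
So u = True.
  then (q || !u) forces q = True.
  then (b || !u) forces b = True.
  then (!b || !m || !q) forces m = False.
  then (m || !s || !u) forces s = False.
  then (!c || s) forces c = False.
Set k = True.
All clauses satisfied.

p = False, u = True, q = True, k = True, c = False, s = False, b = True, m = False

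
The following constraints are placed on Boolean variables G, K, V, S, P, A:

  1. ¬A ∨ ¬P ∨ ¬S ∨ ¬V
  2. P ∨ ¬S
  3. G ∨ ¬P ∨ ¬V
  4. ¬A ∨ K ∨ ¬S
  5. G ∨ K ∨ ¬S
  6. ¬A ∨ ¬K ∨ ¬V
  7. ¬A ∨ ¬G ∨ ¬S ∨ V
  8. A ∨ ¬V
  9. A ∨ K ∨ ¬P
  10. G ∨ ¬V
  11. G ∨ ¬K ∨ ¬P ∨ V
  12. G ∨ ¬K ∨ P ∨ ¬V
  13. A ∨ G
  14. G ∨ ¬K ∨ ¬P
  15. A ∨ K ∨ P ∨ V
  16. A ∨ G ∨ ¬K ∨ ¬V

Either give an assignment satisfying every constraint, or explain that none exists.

G=F; K=F; V=F; S=F; P=F; A=T

Set G = False.
  then (G ∨ ¬V) forces V = False.
  then (A ∨ G) forces A = True.
Set K = False.
  then (¬A ∨ K ∨ ¬S) forces S = False.
Set P = False.
All clauses satisfied.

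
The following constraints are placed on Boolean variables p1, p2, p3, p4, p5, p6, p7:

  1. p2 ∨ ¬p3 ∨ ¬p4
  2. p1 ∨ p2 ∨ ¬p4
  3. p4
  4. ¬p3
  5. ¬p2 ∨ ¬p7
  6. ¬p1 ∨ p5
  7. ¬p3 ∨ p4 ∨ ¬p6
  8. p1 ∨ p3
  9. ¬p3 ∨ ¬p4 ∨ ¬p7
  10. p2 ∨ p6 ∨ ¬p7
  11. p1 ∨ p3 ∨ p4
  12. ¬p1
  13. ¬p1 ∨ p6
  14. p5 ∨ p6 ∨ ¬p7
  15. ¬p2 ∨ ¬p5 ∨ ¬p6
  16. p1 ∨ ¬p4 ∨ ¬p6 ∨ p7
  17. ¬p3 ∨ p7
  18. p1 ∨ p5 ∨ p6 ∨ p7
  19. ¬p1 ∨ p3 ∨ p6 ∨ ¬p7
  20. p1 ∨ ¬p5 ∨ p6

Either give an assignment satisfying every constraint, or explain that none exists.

Case p3 = True:
  Clause (¬p3) is falsified — contradiction.
Case p3 = False:
  (p4) forces p4 = True.
  (p1 ∨ p3) forces p1 = True.
  Clause (¬p1) is falsified — contradiction.
Both cases fail, so the formula is unsatisfiable.

Unsatisfiable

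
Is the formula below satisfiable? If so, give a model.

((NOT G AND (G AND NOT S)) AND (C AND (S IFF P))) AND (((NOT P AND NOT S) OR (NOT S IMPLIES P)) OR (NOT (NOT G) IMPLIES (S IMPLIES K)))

Case G = True: the conjunct NOT G is False.
Case G = False: the conjunct G is False.
Both cases fail — unsatisfiable.

The formula is unsatisfiable.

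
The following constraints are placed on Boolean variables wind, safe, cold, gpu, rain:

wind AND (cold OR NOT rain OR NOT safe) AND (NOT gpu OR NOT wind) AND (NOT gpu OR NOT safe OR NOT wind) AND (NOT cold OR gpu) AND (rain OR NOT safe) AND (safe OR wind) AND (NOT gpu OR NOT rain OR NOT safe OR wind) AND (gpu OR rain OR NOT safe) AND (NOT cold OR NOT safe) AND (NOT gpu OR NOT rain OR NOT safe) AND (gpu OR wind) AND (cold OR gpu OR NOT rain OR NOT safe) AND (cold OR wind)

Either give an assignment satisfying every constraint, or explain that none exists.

Unit clause (wind) forces wind = True.
In (NOT gpu OR NOT wind) only NOT gpu is left, so gpu = False.
In (NOT cold OR gpu) only NOT cold is left, so cold = False.
Try safe = True:
  (cold OR NOT rain OR NOT safe) forces rain = False.
  clause (rain OR NOT safe) is falsified — backtrack.
So safe = False.
Set rain = False.
All clauses satisfied.

wind: True, safe: False, cold: False, gpu: False, rain: False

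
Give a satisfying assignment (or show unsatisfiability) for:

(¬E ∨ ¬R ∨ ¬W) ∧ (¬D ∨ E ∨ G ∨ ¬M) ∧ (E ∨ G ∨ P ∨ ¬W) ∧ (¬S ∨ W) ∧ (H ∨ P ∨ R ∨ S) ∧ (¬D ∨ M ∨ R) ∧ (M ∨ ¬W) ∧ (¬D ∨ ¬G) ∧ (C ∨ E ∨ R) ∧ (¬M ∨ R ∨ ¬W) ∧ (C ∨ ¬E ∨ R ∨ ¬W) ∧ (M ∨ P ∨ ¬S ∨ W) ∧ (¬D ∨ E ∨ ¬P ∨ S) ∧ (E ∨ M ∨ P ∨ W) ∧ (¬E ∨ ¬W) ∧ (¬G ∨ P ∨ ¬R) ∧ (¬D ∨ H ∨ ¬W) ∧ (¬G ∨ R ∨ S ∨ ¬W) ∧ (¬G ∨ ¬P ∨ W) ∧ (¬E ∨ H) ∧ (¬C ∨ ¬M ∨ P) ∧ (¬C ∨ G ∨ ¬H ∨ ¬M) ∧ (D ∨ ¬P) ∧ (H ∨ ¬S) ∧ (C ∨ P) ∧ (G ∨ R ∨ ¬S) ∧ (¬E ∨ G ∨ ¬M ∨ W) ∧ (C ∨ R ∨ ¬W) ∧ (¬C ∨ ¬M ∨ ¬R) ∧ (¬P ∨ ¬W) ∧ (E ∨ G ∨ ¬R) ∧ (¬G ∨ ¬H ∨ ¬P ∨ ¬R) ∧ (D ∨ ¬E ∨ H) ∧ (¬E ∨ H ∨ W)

Set S = False.
Set D = True.
  then (¬D ∨ ¬G) forces G = False.
Try W = True:
  (M ∨ ¬W) forces M = True.
  (¬D ∨ E ∨ G ∨ ¬M) forces E = True.
  clause (¬E ∨ ¬W) is falsified — backtrack.
So W = False.
Try H = False:
  (¬E ∨ H) forces E = False.
  (¬D ∨ E ∨ G ∨ ¬M) forces M = False.
  (¬D ∨ M ∨ R) forces R = True.
  clause (E ∨ G ∨ ¬R) is falsified — backtrack.
So H = True.
Set C = False.
  then (C ∨ P) forces P = True.
  then (¬D ∨ E ∨ ¬P ∨ S) forces E = True.
  then (¬E ∨ G ∨ ¬M ∨ W) forces M = False.
  then (¬D ∨ M ∨ R) forces R = True.
All clauses satisfied.

S = False, D = True, W = False, H = True, C = False, R = True, G = False, E = True, M = False, P = True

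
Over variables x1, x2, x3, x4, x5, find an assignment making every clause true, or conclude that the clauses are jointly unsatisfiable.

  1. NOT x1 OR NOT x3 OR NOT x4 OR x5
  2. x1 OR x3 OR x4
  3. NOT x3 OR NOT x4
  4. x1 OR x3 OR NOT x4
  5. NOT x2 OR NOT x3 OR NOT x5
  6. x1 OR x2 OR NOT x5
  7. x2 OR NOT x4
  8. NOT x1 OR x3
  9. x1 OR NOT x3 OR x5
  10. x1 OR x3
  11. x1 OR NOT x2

Set x1 = True.
  then (NOT x1 OR x3) forces x3 = True.
  then (NOT x3 OR NOT x4) forces x4 = False.
Set x2 = True.
  then (NOT x2 OR NOT x3 OR NOT x5) forces x5 = False.
All clauses satisfied.

x1=T, x2=T, x3=T, x4=F, x5=F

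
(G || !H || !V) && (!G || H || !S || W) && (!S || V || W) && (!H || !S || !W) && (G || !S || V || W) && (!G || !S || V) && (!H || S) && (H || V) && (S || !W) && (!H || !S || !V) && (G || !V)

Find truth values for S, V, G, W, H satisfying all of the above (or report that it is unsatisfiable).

S = False, V = True, G = True, W = False, H = False

Set S = False.
  then (!H || S) forces H = False.
  then (H || V) forces V = True.
  then (S || !W) forces W = False.
  then (G || !V) forces G = True.
All clauses satisfied.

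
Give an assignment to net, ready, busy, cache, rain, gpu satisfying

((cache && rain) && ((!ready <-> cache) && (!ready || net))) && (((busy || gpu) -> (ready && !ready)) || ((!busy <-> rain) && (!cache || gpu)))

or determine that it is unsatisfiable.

net=F, ready=F, busy=F, cache=T, rain=T, gpu=F

  (cache && rain) && ((!ready <-> cache) && (!ready || net)) = True
    cache && rain = True
    (!ready <-> cache) && (!ready || net) = True
      !ready <-> cache = True
        !ready = True
      !ready || net = True
        !ready = True
  ((busy || gpu) -> (ready && !ready)) || ((!busy <-> rain) && (!cache || gpu)) = True
    (busy || gpu) -> (ready && !ready) = True
      busy || gpu = False
      ready && !ready = False
        !ready = True
    (!busy <-> rain) && (!cache || gpu) = False
      !busy <-> rain = True
        !busy = True
      !cache || gpu = False
        !cache = False
Both conjuncts True, so the formula holds.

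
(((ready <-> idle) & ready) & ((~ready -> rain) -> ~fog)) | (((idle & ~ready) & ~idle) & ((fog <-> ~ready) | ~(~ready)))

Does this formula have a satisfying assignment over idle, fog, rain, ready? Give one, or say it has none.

idle=T, fog=F, rain=T, ready=T

  (((ready <-> idle) & ready) & ((~ready -> rain) -> ~fog)) | (((idle & ~ready) & ~idle) & ((fog <-> ~ready) | ~(~ready))) = True
    ((ready <-> idle) & ready) & ((~ready -> rain) -> ~fog) = True
      (ready <-> idle) & ready = True
        ready <-> idle = True
      (~ready -> rain) -> ~fog = True
        ~ready -> rain = True
          ~ready = False
        ~fog = True
    ((idle & ~ready) & ~idle) & ((fog <-> ~ready) | ~(~ready)) = False
      (idle & ~ready) & ~idle = False
        idle & ~ready = False
          ~ready = False
        ~idle = False
      (fog <-> ~ready) | ~(~ready) = True
        fog <-> ~ready = True
          ~ready = False
        ~(~ready) = True
          ~ready = False
The formula evaluates to True.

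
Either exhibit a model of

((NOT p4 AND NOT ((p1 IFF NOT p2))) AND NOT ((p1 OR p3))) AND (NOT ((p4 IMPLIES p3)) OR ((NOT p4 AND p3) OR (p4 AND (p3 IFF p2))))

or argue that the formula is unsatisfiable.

The formula is unsatisfiable.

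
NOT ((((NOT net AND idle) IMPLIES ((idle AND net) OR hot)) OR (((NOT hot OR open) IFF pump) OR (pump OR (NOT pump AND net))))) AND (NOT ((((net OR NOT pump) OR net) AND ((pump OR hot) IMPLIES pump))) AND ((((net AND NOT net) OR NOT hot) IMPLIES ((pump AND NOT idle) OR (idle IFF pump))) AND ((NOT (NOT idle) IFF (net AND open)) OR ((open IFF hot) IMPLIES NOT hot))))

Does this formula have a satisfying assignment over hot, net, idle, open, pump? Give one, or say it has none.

UNSATISFIABLE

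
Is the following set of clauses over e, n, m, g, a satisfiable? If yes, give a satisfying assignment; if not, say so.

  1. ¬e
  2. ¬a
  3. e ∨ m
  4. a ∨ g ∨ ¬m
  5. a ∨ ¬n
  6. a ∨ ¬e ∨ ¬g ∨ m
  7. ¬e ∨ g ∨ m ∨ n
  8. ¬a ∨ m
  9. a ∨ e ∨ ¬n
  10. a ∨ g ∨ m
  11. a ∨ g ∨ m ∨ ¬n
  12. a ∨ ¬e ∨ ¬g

e = False, n = False, m = True, g = True, a = False

Unit clause (¬e) forces e = False.
Unit clause (¬a) forces a = False.
In (e ∨ m) only m is left, so m = True.
In (a ∨ g ∨ ¬m) only g is left, so g = True.
In (a ∨ ¬n) only ¬n is left, so n = False.
All clauses satisfied.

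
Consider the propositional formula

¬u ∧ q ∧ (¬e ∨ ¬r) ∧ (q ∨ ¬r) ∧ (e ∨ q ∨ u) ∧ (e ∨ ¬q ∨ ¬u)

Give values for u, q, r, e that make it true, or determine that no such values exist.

u=F, q=T, r=T, e=F

Unit clause (¬u) forces u = False.
Unit clause (q) forces q = True.
Set r = True.
  then (¬e ∨ ¬r) forces e = False.
Check each clause:
  (¬u): ¬u holds.
  (q): q holds.
  (¬e ∨ ¬r): ¬e holds.
  (q ∨ ¬r): q holds.
  (e ∨ q ∨ u): q holds.
  (e ∨ ¬q ∨ ¬u): ¬u holds.
All clauses satisfied.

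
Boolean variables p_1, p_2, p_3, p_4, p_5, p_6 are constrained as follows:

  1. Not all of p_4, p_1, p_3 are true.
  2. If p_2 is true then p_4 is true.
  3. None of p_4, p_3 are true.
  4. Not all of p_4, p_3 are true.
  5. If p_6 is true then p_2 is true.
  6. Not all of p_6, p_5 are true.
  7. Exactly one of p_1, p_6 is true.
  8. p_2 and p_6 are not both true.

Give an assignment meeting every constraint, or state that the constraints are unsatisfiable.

p_1 = True, p_2 = False, p_3 = False, p_4 = False, p_5 = False, p_6 = False

  (1) {p_4, p_1, p_3}: 1/3 true — not all ✓
  (2) p_2=F ⇒ p_4: vacuous ✓
  (3) {p_4, p_3}: 0 true — none ✓
  (4) {p_4, p_3}: 0/2 true — not all ✓
  (5) p_6=F ⇒ p_2: vacuous ✓
  (6) {p_6, p_5}: 0/2 true — not all ✓
  (7) {p_1, p_6}: 1 true — exactly one ✓
  (8) p_2=F, p_6=F — not both ✓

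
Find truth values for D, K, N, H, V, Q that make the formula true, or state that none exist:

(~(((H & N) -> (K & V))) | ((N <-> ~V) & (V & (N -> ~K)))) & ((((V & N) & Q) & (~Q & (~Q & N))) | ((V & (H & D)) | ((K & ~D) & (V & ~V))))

D = True, K = False, N = False, H = True, V = True, Q = True

  ~(((H & N) -> (K & V))) | ((N <-> ~V) & (V & (N -> ~K))) = True
    ~(((H & N) -> (K & V))) = False
      (H & N) -> (K & V) = True
        H & N = False
        K & V = False
    (N <-> ~V) & (V & (N -> ~K)) = True
      N <-> ~V = True
        ~V = False
      V & (N -> ~K) = True
        N -> ~K = True
          ~K = True
  (((V & N) & Q) & (~Q & (~Q & N))) | ((V & (H & D)) | ((K & ~D) & (V & ~V))) = True
    ((V & N) & Q) & (~Q & (~Q & N)) = False
      (V & N) & Q = False
        V & N = False
      ~Q & (~Q & N) = False
        ~Q = False
        ~Q & N = False
          ~Q = False
    (V & (H & D)) | ((K & ~D) & (V & ~V)) = True
      V & (H & D) = True
        H & D = True
      (K & ~D) & (V & ~V) = False
        K & ~D = False
          ~D = False
        V & ~V = False
          ~V = False
Both conjuncts True, so the formula holds.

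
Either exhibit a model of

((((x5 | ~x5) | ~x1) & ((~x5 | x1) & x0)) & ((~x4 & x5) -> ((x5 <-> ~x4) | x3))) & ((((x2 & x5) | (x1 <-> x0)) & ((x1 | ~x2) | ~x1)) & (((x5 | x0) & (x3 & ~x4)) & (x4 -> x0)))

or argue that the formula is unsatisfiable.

x0: True, x1: True, x2: False, x3: True, x4: False, x5: True

  (((x5 | ~x5) | ~x1) & ((~x5 | x1) & x0)) & ((~x4 & x5) -> ((x5 <-> ~x4) | x3)) = True
    ((x5 | ~x5) | ~x1) & ((~x5 | x1) & x0) = True
      (x5 | ~x5) | ~x1 = True
        x5 | ~x5 = True
          ~x5 = False
        ~x1 = False
      (~x5 | x1) & x0 = True
        ~x5 | x1 = True
          ~x5 = False
    (~x4 & x5) -> ((x5 <-> ~x4) | x3) = True
      ~x4 & x5 = True
        ~x4 = True
      (x5 <-> ~x4) | x3 = True
        x5 <-> ~x4 = True
          ~x4 = True
  (((x2 & x5) | (x1 <-> x0)) & ((x1 | ~x2) | ~x1)) & (((x5 | x0) & (x3 & ~x4)) & (x4 -> x0)) = True
    ((x2 & x5) | (x1 <-> x0)) & ((x1 | ~x2) | ~x1) = True
      (x2 & x5) | (x1 <-> x0) = True
        x2 & x5 = False
        x1 <-> x0 = True
      (x1 | ~x2) | ~x1 = True
        x1 | ~x2 = True
          ~x2 = True
        ~x1 = False
    ((x5 | x0) & (x3 & ~x4)) & (x4 -> x0) = True
      (x5 | x0) & (x3 & ~x4) = True
        x5 | x0 = True
        x3 & ~x4 = True
          ~x4 = True
      x4 -> x0 = True
Both conjuncts True, so the formula holds.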